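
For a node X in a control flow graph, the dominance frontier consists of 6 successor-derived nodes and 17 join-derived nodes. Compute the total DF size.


DF(X) = direct successor contributions + join point contributions
= 6 + 17 = 23

23


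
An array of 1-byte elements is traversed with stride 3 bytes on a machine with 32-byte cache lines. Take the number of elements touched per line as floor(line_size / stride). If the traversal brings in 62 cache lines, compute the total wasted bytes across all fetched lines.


Elements per line = floor(32 / 3) = 10
Bytes used per line = 10 * 1 = 10
Wasted per line = 32 - 10 = 22
Total wasted = 22 * 62 = 1364

1364


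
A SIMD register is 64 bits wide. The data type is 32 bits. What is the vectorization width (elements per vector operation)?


Width = SIMD bits / data type bits
= 64 / 32 = 2

2


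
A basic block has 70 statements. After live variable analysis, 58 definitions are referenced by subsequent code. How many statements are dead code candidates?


Dead code = total statements - live definitions
= 70 - 58 = 12

12


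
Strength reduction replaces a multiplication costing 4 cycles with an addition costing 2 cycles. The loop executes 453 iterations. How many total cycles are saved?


Per-iteration saving = 4 - 2 = 2
Total saved = 453 * 2 = 906

906


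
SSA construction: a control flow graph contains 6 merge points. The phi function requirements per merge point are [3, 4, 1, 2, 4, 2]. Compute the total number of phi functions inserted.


Total phi functions = sum of phi functions at each join node
= 3 + 4 + 1 + 2 + 4 + 2 = 16

16


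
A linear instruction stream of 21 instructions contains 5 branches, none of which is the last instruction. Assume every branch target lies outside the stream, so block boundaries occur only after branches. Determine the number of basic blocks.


With no in-sequence branch targets, the leaders are the first instruction plus the instruction after each branch.
Number of basic blocks = branches + 1
= 5 + 1 = 6

6


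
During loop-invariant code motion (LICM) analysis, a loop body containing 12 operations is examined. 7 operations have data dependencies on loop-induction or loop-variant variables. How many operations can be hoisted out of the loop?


Invariant candidates = total - loop-dependent
= 12 - 7 = 5

5


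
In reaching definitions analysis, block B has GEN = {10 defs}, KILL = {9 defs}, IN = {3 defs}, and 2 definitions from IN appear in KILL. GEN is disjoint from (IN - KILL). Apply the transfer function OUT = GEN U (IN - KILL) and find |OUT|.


IN - KILL: 3 - 2 = 1 surviving definitions
OUT = GEN + surviving = 10 + 1 = 11

11


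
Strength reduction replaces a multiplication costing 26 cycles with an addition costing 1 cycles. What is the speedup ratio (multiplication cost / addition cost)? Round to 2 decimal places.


Ratio = mult_cost / add_cost = 26 / 1 = 26.0

26.0


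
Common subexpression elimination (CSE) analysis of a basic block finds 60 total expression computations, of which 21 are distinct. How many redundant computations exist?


CSE count = total expressions - unique expressions
= 60 - 21 = 39

39


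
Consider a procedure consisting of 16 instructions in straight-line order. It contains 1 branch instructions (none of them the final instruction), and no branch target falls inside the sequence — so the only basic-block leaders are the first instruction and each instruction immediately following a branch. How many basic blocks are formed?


With no in-sequence branch targets, the leaders are the first instruction plus the instruction after each branch.
Number of basic blocks = branches + 1
= 1 + 1 = 2

2


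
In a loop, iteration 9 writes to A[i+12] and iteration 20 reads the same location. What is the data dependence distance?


Distance = read iteration - write iteration
= 20 - 9 = 11

11


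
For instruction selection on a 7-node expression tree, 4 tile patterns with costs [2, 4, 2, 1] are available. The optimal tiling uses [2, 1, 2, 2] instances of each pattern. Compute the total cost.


Total cost = sum(count_i * cost_i)
= 2*2 + 1*4 + 2*2 + 2*1
= 14

14


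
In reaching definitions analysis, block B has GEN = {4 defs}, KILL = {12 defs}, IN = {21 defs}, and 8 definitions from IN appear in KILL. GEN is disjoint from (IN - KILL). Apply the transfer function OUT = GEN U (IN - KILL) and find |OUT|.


IN - KILL: 21 - 8 = 13 surviving definitions
OUT = GEN + surviving = 4 + 13 = 17

17


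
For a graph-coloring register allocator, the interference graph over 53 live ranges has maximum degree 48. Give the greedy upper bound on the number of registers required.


Greedy coloring never needs more than (max_degree + 1) colors: when coloring a vertex, at most max_degree neighbors are already colored.
Upper bound = 48 + 1 = 49

49


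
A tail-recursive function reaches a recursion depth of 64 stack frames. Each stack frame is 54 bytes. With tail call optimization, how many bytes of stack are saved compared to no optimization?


Without TCO: 64 * 54 = 3456 bytes
With TCO: reuse 1 frame = 54 bytes
Savings = 3456 - 54 = 3402

3402


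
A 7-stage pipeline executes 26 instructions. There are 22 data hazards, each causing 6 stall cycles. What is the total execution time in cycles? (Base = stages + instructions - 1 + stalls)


Base cycles = 7 + 26 - 1 = 32
Total stalls = 22 * 6 = 132
Total = 32 + 132 = 164

164


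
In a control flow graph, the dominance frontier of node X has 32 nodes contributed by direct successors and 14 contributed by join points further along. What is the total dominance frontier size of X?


DF(X) = direct successor contributions + join point contributions
= 32 + 14 = 46

46


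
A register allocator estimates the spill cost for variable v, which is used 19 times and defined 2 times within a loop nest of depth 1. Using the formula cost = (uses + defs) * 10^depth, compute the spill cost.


uses + defs = 19 + 2 = 21
10^1 = 10
Spill cost = 21 * 10 = 210

210


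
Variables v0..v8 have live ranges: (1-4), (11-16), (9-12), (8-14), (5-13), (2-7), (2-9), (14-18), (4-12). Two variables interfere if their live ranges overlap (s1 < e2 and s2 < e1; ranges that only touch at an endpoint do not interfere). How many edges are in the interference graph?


Check all pairs for overlapping intervals.
Two intervals (s1,e1) and (s2,e2) overlap if s1 < e2 and s2 < e1.
v0 (1-4) vs v1..v8: overlaps v5, v6 -> 2
v1 (11-16) vs v2..v8: overlaps v2, v3, v4, v7, v8 -> 5
v2 (9-12) vs v3..v8: overlaps v3, v4, v8 -> 3
v3 (8-14) vs v4..v8: overlaps v4, v6, v8 -> 3
v4 (5-13) vs v5..v8: overlaps v5, v6, v8 -> 3
v5 (2-7) vs v6..v8: overlaps v6, v8 -> 2
v6 (2-9) vs v7..v8: overlaps v8 -> 1
v7 (14-18) vs v8: overlaps none -> 0
Total overlapping pairs = 2 + 5 + 3 + 3 + 3 + 2 + 1 + 0 = 19

19


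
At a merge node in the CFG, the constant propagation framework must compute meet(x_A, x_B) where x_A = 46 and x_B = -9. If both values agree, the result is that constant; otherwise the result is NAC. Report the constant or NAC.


Meet operation: if both paths give the same constant, result is that constant; if they differ, result is NAC (not-a-constant).
Path A: 46, Path B: -9 -> differ
Result: not-a-constant -> NAC

NAC


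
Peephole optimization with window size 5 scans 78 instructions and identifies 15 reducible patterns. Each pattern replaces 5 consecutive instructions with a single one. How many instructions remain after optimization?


Each match removes 4 instructions.
Total removed = 15 * 4 = 60
Remaining = 78 - 60 = 18

18


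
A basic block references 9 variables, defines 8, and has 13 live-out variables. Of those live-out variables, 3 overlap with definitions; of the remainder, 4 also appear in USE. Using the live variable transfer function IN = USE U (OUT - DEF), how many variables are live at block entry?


OUT - DEF: 13 - 3 = 10
|IN| = |USE| + |OUT - DEF| - |USE ∩ (OUT - DEF)| = 9 + 10 - 4 = 15

15


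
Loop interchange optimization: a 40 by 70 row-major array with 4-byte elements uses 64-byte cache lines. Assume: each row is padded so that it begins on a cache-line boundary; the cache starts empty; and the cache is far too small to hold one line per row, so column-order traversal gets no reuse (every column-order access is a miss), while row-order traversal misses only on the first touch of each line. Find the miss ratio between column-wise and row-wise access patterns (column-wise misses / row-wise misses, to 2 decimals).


Each row occupies 70 * 4 = 280 bytes and starts on a line boundary, so it spans ceil(280 / 64) = 5 cache lines.
Row-major traversal misses (one per line touched): 40 * ceil(70 * 4 / 64) = 200
Column-major traversal misses (no reuse, every access misses): 40 * 70 = 2800
Ratio = 2800 / 200 = 14.0

14.0


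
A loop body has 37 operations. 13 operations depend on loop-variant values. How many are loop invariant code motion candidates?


Invariant candidates = total - loop-dependent
= 37 - 13 = 24

24


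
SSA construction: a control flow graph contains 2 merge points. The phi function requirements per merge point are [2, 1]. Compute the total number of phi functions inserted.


Total phi functions = sum of phi functions at each join node
= 2 + 1 = 3

3


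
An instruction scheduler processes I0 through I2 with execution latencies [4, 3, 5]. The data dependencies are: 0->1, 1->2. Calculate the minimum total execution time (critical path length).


Compute longest path through dependency graph: dist(Ik) = max over predecessors of dist + latency(Ik).
dist(I0) = latency 4 = 4
dist(I1) = dist(I0) + 3 = 4 + 3 = 7
dist(I2) = dist(I1) + 5 = 7 + 5 = 12
Critical path = max dist = 12

12


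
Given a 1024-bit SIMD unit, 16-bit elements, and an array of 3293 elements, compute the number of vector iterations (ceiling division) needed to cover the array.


Width = 1024 / 16 = 64 elements per vector op
Iterations = ceil(3293 / 64) = 52

52


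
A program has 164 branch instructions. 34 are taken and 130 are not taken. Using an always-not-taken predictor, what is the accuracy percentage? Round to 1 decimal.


Predictor: always-not-taken
Correct predictions = 130
Accuracy = 130 / 164 * 100 = 79.3%

79.3


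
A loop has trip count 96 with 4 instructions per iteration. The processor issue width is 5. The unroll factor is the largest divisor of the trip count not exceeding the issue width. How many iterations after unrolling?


Largest divisor of 96 <= 5 is 4
New iterations = 96 / 4 = 24

24


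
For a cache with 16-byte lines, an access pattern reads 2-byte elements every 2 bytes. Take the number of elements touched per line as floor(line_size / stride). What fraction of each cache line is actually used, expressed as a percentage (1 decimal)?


Elements per cache line = floor(16 / 2) = 8
Bytes used = 8 * 2 = 16
Utilization = 16 / 16 * 100 = 100.0%

100.0


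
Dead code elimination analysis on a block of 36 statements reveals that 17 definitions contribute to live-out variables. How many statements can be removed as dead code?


Dead code = total statements - live definitions
= 36 - 17 = 19

19


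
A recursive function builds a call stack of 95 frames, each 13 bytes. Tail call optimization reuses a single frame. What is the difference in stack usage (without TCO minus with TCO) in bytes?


Without TCO: 95 * 13 = 1235 bytes
With TCO: reuse 1 frame = 13 bytes
Savings = 1235 - 13 = 1222

1222


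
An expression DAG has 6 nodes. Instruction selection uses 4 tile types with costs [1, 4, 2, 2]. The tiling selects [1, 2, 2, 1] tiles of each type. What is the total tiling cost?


Total cost = sum(count_i * cost_i)
= 1*1 + 2*4 + 2*2 + 1*2
= 15

15


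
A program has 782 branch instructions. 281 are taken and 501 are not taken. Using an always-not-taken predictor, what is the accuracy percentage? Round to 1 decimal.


Predictor: always-not-taken
Correct predictions = 501
Accuracy = 501 / 782 * 100 = 64.1%

64.1


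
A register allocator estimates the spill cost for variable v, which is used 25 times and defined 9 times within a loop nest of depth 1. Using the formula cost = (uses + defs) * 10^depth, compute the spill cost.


uses + defs = 25 + 9 = 34
10^1 = 10
Spill cost = 34 * 10 = 340

340


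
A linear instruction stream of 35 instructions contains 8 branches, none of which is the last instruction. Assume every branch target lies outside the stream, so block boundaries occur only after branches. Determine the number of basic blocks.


With no in-sequence branch targets, the leaders are the first instruction plus the instruction after each branch.
Number of basic blocks = branches + 1
= 8 + 1 = 9

9


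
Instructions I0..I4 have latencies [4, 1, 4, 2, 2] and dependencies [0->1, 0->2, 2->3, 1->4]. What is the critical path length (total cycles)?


Compute longest path through dependency graph: dist(Ik) = max over predecessors of dist + latency(Ik).
dist(I0) = latency 4 = 4
dist(I1) = dist(I0) + 1 = 4 + 1 = 5
dist(I2) = dist(I0) + 4 = 4 + 4 = 8
dist(I3) = dist(I2) + 2 = 8 + 2 = 10
dist(I4) = dist(I1) + 2 = 5 + 2 = 7
Critical path = max dist = 10

10


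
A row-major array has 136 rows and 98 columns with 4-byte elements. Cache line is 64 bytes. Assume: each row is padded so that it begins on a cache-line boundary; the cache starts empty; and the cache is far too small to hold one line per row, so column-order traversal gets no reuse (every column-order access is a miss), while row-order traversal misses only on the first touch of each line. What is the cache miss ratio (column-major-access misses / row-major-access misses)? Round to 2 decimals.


Each row occupies 98 * 4 = 392 bytes and starts on a line boundary, so it spans ceil(392 / 64) = 7 cache lines.
Row-major traversal misses (one per line touched): 136 * ceil(98 * 4 / 64) = 952
Column-major traversal misses (no reuse, every access misses): 136 * 98 = 13328
Ratio = 13328 / 952 = 14.0

14.0


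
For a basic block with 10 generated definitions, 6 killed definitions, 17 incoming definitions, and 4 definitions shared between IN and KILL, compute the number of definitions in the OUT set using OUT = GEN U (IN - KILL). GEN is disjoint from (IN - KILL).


IN - KILL: 17 - 4 = 13 surviving definitions
OUT = GEN + surviving = 10 + 13 = 23

23


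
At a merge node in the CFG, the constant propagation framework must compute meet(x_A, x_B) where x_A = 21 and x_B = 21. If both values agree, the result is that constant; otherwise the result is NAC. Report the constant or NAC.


Meet operation: if both paths give the same constant, result is that constant; if they differ, result is NAC (not-a-constant).
Path A: 21, Path B: 21 -> equal
Result: constant -> 21

21


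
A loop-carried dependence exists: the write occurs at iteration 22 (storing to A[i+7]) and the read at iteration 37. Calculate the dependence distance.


Distance = read iteration - write iteration
= 37 - 22 = 15

15


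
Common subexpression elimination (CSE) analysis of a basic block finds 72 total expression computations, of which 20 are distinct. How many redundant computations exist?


CSE count = total expressions - unique expressions
= 72 - 20 = 52

52


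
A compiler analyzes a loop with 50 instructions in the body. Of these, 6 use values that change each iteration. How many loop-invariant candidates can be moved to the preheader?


Invariant candidates = total - loop-dependent
= 50 - 6 = 44

44


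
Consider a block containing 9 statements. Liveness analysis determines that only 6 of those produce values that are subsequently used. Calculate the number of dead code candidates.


Dead code = total statements - live definitions
= 9 - 6 = 3

3


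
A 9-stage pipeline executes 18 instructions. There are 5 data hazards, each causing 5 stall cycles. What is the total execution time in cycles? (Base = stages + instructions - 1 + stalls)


Base cycles = 9 + 18 - 1 = 26
Total stalls = 5 * 5 = 25
Total = 26 + 25 = 51

51


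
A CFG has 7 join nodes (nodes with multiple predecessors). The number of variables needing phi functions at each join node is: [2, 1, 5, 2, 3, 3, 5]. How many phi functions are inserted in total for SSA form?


Total phi functions = sum of phi functions at each join node
= 2 + 1 + 5 + 2 + 3 + 3 + 5 = 21

21


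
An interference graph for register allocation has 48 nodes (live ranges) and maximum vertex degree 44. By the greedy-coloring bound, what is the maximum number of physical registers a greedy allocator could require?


Greedy coloring never needs more than (max_degree + 1) colors: when coloring a vertex, at most max_degree neighbors are already colored.
Upper bound = 44 + 1 = 45

45


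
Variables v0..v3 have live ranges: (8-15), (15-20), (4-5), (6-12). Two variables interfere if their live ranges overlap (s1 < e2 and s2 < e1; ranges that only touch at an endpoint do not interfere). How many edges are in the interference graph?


Check all pairs for overlapping intervals.
Two intervals (s1,e1) and (s2,e2) overlap if s1 < e2 and s2 < e1.
v0 (8-15) vs v1..v3: overlaps v3 -> 1
v1 (15-20) vs v2..v3: overlaps none -> 0
v2 (4-5) vs v3: overlaps none -> 0
Total overlapping pairs = 1 + 0 + 0 = 1

1


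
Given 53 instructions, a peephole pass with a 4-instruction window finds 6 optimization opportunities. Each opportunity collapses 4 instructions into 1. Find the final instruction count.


Each match removes 3 instructions.
Total removed = 6 * 3 = 18
Remaining = 53 - 18 = 35

35


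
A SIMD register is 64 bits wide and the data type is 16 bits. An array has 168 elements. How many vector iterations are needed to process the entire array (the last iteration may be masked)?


Width = 64 / 16 = 4 elements per vector op
Iterations = ceil(168 / 4) = 42

42


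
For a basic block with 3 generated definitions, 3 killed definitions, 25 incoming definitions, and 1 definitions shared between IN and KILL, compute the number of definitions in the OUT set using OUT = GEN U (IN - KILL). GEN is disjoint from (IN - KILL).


IN - KILL: 25 - 1 = 24 surviving definitions
OUT = GEN + surviving = 3 + 24 = 27

27


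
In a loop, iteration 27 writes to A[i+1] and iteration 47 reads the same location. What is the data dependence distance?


Distance = read iteration - write iteration
= 47 - 27 = 20

20


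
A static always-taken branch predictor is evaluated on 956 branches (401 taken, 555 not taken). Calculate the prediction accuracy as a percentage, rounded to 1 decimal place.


Predictor: always-taken
Correct predictions = 401
Accuracy = 401 / 956 * 100 = 41.9%

41.9


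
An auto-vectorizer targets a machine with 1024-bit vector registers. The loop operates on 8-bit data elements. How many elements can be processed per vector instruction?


Width = SIMD bits / data type bits
= 1024 / 8 = 128

128


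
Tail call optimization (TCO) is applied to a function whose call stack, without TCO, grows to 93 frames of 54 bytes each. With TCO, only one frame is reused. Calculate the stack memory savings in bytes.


Without TCO: 93 * 54 = 5022 bytes
With TCO: reuse 1 frame = 54 bytes
Savings = 5022 - 54 = 4968

4968


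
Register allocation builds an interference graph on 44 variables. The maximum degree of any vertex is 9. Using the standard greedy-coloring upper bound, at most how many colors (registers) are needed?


Greedy coloring never needs more than (max_degree + 1) colors: when coloring a vertex, at most max_degree neighbors are already colored.
Upper bound = 9 + 1 = 10

10


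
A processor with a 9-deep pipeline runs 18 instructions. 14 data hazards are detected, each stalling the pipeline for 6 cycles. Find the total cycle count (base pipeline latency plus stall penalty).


Base cycles = 9 + 18 - 1 = 26
Total stalls = 14 * 6 = 84
Total = 26 + 84 = 110

110


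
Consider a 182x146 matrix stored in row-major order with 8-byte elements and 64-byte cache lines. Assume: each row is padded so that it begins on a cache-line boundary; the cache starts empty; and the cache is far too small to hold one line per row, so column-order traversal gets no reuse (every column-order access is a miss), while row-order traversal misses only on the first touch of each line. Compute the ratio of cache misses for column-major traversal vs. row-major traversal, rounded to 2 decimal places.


Each row occupies 146 * 8 = 1168 bytes and starts on a line boundary, so it spans ceil(1168 / 64) = 19 cache lines.
Row-major traversal misses (one per line touched): 182 * ceil(146 * 8 / 64) = 3458
Column-major traversal misses (no reuse, every access misses): 182 * 146 = 26572
Ratio = 26572 / 3458 = 7.68

7.68


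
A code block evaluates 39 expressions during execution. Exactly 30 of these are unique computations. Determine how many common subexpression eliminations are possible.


CSE count = total expressions - unique expressions
= 39 - 30 = 9

9


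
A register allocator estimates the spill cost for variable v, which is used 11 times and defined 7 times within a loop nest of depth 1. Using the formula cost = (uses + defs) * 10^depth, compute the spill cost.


uses + defs = 11 + 7 = 18
10^1 = 10
Spill cost = 18 * 10 = 180

180


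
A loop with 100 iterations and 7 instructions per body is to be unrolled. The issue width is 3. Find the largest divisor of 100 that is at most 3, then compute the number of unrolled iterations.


Largest divisor of 100 <= 3 is 2
New iterations = 100 / 2 = 50

50


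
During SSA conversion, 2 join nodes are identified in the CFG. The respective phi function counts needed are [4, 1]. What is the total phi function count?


Total phi functions = sum of phi functions at each join node
= 4 + 1 = 5

5


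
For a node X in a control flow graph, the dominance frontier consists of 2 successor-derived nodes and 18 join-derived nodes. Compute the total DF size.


DF(X) = direct successor contributions + join point contributions
= 2 + 18 = 20

20


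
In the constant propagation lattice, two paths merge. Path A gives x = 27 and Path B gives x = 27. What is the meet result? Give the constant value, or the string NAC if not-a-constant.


Meet operation: if both paths give the same constant, result is that constant; if they differ, result is NAC (not-a-constant).
Path A: 27, Path B: 27 -> equal
Result: constant -> 27

27


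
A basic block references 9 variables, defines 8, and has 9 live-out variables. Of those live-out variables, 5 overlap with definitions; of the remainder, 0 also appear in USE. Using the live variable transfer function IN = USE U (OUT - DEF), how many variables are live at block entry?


OUT - DEF: 9 - 5 = 4
|IN| = |USE| + |OUT - DEF| - |USE ∩ (OUT - DEF)| = 9 + 4 - 0 = 13

13


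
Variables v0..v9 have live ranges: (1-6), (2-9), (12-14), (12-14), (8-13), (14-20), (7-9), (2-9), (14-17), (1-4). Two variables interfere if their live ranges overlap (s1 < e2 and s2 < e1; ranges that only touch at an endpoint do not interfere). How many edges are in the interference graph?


Check all pairs for overlapping intervals.
Two intervals (s1,e1) and (s2,e2) overlap if s1 < e2 and s2 < e1.
v0 (1-6) vs v1..v9: overlaps v1, v7, v9 -> 3
v1 (2-9) vs v2..v9: overlaps v4, v6, v7, v9 -> 4
v2 (12-14) vs v3..v9: overlaps v3, v4 -> 2
v3 (12-14) vs v4..v9: overlaps v4 -> 1
v4 (8-13) vs v5..v9: overlaps v6, v7 -> 2
v5 (14-20) vs v6..v9: overlaps v8 -> 1
v6 (7-9) vs v7..v9: overlaps v7 -> 1
v7 (2-9) vs v8..v9: overlaps v9 -> 1
v8 (14-17) vs v9: overlaps none -> 0
Total overlapping pairs = 3 + 4 + 2 + 1 + 2 + 1 + 1 + 1 + 0 = 15

15


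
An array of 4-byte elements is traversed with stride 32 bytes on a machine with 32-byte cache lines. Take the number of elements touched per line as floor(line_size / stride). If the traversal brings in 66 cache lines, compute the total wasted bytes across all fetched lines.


Elements per line = floor(32 / 32) = 1
Bytes used per line = 1 * 4 = 4
Wasted per line = 32 - 4 = 28
Total wasted = 28 * 66 = 1848

1848


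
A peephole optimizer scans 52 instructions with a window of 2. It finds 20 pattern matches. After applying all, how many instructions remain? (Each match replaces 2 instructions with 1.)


Each match removes 1 instructions.
Total removed = 20 * 1 = 20
Remaining = 52 - 20 = 32

32


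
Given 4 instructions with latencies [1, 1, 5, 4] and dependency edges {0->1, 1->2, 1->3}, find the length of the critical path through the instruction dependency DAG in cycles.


Compute longest path through dependency graph: dist(Ik) = max over predecessors of dist + latency(Ik).
dist(I0) = latency 1 = 1
dist(I1) = dist(I0) + 1 = 1 + 1 = 2
dist(I2) = dist(I1) + 5 = 2 + 5 = 7
dist(I3) = dist(I1) + 4 = 2 + 4 = 6
Critical path = max dist = 7

7


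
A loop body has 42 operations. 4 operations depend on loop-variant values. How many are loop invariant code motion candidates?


Invariant candidates = total - loop-dependent
= 42 - 4 = 38

38


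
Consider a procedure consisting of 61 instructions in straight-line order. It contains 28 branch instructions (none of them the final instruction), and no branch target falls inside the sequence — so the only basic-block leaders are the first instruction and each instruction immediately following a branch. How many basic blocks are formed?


With no in-sequence branch targets, the leaders are the first instruction plus the instruction after each branch.
Number of basic blocks = branches + 1
= 28 + 1 = 29

29


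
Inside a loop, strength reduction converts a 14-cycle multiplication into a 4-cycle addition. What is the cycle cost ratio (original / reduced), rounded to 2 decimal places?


Ratio = mult_cost / add_cost = 14 / 4 = 3.5

3.5


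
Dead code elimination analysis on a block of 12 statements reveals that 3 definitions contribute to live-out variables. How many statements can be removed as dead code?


Dead code = total statements - live definitions
= 12 - 3 = 9

9


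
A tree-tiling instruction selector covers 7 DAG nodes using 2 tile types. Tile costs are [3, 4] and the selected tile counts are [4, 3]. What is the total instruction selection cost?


Total cost = sum(count_i * cost_i)
= 4*3 + 3*4
= 24

24


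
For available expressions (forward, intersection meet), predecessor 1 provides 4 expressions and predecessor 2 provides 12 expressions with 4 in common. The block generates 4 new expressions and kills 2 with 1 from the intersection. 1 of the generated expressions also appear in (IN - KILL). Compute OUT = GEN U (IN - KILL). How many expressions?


IN = intersection of predecessors = 4
IN - KILL = 4 - 1 = 3
|OUT| = |GEN| + |IN - KILL| - |GEN ∩ (IN - KILL)| = 4 + 3 - 1 = 6

6


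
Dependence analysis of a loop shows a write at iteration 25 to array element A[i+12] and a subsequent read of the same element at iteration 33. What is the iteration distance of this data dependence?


Distance = read iteration - write iteration
= 33 - 25 = 8

8


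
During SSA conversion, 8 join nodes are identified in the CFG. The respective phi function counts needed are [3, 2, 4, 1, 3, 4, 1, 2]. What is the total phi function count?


Total phi functions = sum of phi functions at each join node
= 3 + 2 + 4 + 1 + 3 + 4 + 1 + 2 = 20

20


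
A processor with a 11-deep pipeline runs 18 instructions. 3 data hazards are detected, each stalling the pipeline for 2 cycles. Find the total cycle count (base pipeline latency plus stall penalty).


Base cycles = 11 + 18 - 1 = 28
Total stalls = 3 * 2 = 6
Total = 28 + 6 = 34

34


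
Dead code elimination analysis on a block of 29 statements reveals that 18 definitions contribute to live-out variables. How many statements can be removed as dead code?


Dead code = total statements - live definitions
= 29 - 18 = 11

11


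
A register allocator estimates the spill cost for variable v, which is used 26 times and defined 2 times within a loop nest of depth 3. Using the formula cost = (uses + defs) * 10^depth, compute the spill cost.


uses + defs = 26 + 2 = 28
10^3 = 1000
Spill cost = 28 * 1000 = 28000

28000


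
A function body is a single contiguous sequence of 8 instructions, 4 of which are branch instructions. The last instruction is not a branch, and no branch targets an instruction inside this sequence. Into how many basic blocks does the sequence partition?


With no in-sequence branch targets, the leaders are the first instruction plus the instruction after each branch.
Number of basic blocks = branches + 1
= 4 + 1 = 5

5


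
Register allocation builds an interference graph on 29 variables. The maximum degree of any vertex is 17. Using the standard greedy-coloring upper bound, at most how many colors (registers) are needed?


Greedy coloring never needs more than (max_degree + 1) colors: when coloring a vertex, at most max_degree neighbors are already colored.
Upper bound = 17 + 1 = 18

18


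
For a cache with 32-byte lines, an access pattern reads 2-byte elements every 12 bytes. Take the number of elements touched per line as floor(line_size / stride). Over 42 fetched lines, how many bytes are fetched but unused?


Elements per line = floor(32 / 12) = 2
Bytes used per line = 2 * 2 = 4
Wasted per line = 32 - 4 = 28
Total wasted = 28 * 42 = 1176

1176


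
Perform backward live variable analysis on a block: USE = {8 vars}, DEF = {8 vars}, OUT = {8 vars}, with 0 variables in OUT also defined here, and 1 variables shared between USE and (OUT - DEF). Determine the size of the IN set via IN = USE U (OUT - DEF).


OUT - DEF: 8 - 0 = 8
|IN| = |USE| + |OUT - DEF| - |USE ∩ (OUT - DEF)| = 8 + 8 - 1 = 15

15


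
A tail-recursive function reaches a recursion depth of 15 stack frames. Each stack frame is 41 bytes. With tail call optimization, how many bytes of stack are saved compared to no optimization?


Without TCO: 15 * 41 = 615 bytes
With TCO: reuse 1 frame = 41 bytes
Savings = 615 - 41 = 574

574


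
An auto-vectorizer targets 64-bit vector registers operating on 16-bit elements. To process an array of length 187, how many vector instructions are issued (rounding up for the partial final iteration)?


Width = 64 / 16 = 4 elements per vector op
Iterations = ceil(187 / 4) = 47

47


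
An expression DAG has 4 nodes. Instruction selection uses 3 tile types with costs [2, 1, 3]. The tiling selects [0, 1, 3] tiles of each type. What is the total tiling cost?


Total cost = sum(count_i * cost_i)
= 0*2 + 1*1 + 3*3
= 10

10


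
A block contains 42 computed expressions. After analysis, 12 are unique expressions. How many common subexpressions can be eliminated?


CSE count = total expressions - unique expressions
= 42 - 12 = 30

30


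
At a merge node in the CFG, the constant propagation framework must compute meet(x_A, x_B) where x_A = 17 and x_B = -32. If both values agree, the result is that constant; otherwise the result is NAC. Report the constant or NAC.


Meet operation: if both paths give the same constant, result is that constant; if they differ, result is NAC (not-a-constant).
Path A: 17, Path B: -32 -> differ
Result: not-a-constant -> NAC

NAC


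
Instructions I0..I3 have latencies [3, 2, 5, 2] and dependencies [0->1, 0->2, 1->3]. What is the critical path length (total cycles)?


Compute longest path through dependency graph: dist(Ik) = max over predecessors of dist + latency(Ik).
dist(I0) = latency 3 = 3
dist(I1) = dist(I0) + 2 = 3 + 2 = 5
dist(I2) = dist(I0) + 5 = 3 + 5 = 8
dist(I3) = dist(I1) + 2 = 5 + 2 = 7
Critical path = max dist = 8

8


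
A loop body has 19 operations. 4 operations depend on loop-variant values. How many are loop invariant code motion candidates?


Invariant candidates = total - loop-dependent
= 19 - 4 = 15

15


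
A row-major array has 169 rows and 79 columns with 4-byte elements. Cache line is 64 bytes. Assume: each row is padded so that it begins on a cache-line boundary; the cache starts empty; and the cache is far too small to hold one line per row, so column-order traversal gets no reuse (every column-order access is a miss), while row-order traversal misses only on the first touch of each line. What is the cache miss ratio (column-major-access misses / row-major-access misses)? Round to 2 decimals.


Each row occupies 79 * 4 = 316 bytes and starts on a line boundary, so it spans ceil(316 / 64) = 5 cache lines.
Row-major traversal misses (one per line touched): 169 * ceil(79 * 4 / 64) = 845
Column-major traversal misses (no reuse, every access misses): 169 * 79 = 13351
Ratio = 13351 / 845 = 15.8

15.8


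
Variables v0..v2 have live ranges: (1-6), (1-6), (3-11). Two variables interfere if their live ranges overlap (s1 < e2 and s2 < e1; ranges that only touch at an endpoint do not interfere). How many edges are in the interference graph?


Check all pairs for overlapping intervals.
Two intervals (s1,e1) and (s2,e2) overlap if s1 < e2 and s2 < e1.
v0 (1-6) vs v1..v2: overlaps v1, v2 -> 2
v1 (1-6) vs v2: overlaps v2 -> 1
Total overlapping pairs = 2 + 1 = 3

3


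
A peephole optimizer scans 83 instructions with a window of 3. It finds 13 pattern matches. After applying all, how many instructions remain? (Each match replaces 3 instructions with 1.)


Each match removes 2 instructions.
Total removed = 13 * 2 = 26
Remaining = 83 - 26 = 57

57


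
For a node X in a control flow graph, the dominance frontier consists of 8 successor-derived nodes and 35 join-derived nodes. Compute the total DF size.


DF(X) = direct successor contributions + join point contributions
= 8 + 35 = 43

43


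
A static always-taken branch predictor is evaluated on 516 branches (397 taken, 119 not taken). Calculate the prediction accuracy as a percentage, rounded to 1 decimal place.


Predictor: always-taken
Correct predictions = 397
Accuracy = 397 / 516 * 100 = 76.9%

76.9


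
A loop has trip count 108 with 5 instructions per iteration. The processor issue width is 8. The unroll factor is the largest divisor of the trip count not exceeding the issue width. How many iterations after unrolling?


Largest divisor of 108 <= 8 is 6
New iterations = 108 / 6 = 18

18


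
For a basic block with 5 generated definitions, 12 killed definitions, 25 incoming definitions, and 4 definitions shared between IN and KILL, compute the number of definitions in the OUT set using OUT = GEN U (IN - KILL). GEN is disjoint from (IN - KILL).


IN - KILL: 25 - 4 = 21 surviving definitions
OUT = GEN + surviving = 5 + 21 = 26

26


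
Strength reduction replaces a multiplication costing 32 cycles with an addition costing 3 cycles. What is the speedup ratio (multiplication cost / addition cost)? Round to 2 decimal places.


Ratio = mult_cost / add_cost = 32 / 3 = 10.67

10.67


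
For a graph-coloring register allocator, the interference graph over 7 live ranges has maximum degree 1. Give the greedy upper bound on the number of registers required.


Greedy coloring never needs more than (max_degree + 1) colors: when coloring a vertex, at most max_degree neighbors are already colored.
Upper bound = 1 + 1 = 2

2


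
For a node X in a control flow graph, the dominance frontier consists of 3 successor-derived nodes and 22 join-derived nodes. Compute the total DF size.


DF(X) = direct successor contributions + join point contributions
= 3 + 22 = 25

25


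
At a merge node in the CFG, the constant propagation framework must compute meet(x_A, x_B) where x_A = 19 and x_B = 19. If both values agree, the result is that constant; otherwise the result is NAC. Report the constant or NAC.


Meet operation: if both paths give the same constant, result is that constant; if they differ, result is NAC (not-a-constant).
Path A: 19, Path B: 19 -> equal
Result: constant -> 19

19


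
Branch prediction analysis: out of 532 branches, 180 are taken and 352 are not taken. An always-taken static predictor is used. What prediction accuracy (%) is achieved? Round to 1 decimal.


Predictor: always-taken
Correct predictions = 180
Accuracy = 180 / 532 * 100 = 33.8%

33.8


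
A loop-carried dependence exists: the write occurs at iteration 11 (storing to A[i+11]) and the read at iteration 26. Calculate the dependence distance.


Distance = read iteration - write iteration
= 26 - 11 = 15

15


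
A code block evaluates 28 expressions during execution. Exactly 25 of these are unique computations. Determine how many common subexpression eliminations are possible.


CSE count = total expressions - unique expressions
= 28 - 25 = 3

3


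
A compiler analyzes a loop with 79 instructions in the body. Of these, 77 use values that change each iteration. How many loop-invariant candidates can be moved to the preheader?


Invariant candidates = total - loop-dependent
= 79 - 77 = 2

2


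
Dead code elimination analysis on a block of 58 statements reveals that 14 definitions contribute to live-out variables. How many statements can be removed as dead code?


Dead code = total statements - live definitions
= 58 - 14 = 44

44


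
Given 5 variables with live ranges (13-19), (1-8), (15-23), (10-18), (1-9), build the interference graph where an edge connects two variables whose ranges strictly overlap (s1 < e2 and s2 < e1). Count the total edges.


Check all pairs for overlapping intervals.
Two intervals (s1,e1) and (s2,e2) overlap if s1 < e2 and s2 < e1.
v0 (13-19) vs v1..v4: overlaps v2, v3 -> 2
v1 (1-8) vs v2..v4: overlaps v4 -> 1
v2 (15-23) vs v3..v4: overlaps v3 -> 1
v3 (10-18) vs v4: overlaps none -> 0
Total overlapping pairs = 2 + 1 + 1 + 0 = 4

4


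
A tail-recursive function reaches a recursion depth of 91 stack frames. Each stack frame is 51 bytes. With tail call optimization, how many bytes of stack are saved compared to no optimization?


Without TCO: 91 * 51 = 4641 bytes
With TCO: reuse 1 frame = 51 bytes
Savings = 4641 - 51 = 4590

4590


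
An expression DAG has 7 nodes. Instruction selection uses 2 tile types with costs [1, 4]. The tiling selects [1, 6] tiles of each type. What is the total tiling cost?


Total cost = sum(count_i * cost_i)
= 1*1 + 6*4
= 25

25


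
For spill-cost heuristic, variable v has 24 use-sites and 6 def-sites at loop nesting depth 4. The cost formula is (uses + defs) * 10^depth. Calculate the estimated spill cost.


uses + defs = 24 + 6 = 30
10^4 = 10000
Spill cost = 30 * 10000 = 300000

300000


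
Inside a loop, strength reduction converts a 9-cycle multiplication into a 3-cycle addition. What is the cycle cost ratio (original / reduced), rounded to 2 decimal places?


Ratio = mult_cost / add_cost = 9 / 3 = 3.0

3.0


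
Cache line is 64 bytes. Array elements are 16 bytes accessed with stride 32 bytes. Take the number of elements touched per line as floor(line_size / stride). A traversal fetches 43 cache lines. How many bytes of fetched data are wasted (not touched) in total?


Elements per line = floor(64 / 32) = 2
Bytes used per line = 2 * 16 = 32
Wasted per line = 64 - 32 = 32
Total wasted = 32 * 43 = 1376

1376


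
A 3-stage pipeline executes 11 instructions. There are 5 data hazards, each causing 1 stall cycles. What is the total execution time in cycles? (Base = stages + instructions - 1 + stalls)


Base cycles = 3 + 11 - 1 = 13
Total stalls = 5 * 1 = 5
Total = 13 + 5 = 18

18


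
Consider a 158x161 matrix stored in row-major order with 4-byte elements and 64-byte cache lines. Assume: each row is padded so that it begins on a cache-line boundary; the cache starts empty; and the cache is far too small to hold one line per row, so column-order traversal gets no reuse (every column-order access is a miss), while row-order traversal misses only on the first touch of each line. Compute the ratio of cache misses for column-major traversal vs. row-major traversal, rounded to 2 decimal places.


Each row occupies 161 * 4 = 644 bytes and starts on a line boundary, so it spans ceil(644 / 64) = 11 cache lines.
Row-major traversal misses (one per line touched): 158 * ceil(161 * 4 / 64) = 1738
Column-major traversal misses (no reuse, every access misses): 158 * 161 = 25438
Ratio = 25438 / 1738 = 14.64

14.64
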